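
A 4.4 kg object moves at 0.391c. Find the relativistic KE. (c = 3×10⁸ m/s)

γ = 1/√(1 - 0.391²) = 1.0865
γ - 1 = 0.08650
KE = (γ-1)mc² = 0.08650 × 4.4 × (3×10⁸)² = 3.425×10¹⁶ J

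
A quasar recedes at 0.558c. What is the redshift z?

β = 0.558
(1+β)/(1-β) = 1.558/0.442 = 3.525
√(3.525) = 1.8775
z = 1.8775 - 1 = 0.8775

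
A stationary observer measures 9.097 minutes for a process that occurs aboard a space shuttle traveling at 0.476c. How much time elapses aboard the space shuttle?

Dilated time Δt = 9.097 minutes
γ = 1/√(1 - 0.476²) = 1.1371
Δt₀ = Δt/γ = 9.097/1.1371 = 8.000 minutes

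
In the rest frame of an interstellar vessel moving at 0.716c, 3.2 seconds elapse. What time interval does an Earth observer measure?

Proper time Δt₀ = 3.2 seconds
γ = 1/√(1 - 0.716²) = 1.4325
Δt = γΔt₀ = 1.4325 × 3.2 = 4.584 seconds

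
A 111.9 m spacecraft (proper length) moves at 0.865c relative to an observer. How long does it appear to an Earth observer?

Proper length L₀ = 111.9 m
γ = 1/√(1 - 0.865²) = 1.993
L = L₀/γ = 111.9/1.993 = 56.15 m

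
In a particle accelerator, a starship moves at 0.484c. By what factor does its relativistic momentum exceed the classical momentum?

p_rel = γmv, p_class = mv
Ratio = γ = 1/√(1 - 0.484²)
= 1/√(0.765744) = 1.143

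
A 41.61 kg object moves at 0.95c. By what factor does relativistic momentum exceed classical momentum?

p_rel = γmv, p_class = mv
Ratio = γ = 1/√(1 - 0.95²) = 3.203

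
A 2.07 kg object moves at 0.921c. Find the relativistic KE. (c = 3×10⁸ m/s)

γ = 1/√(1 - 0.921²) = 2.567
γ - 1 = 1.567
KE = (γ-1)mc² = 1.567 × 2.07 × (3×10⁸)² = 2.919×10¹⁷ J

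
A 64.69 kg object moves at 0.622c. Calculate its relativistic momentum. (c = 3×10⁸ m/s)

γ = 1/√(1 - 0.622²) = 1.2771
v = 0.622 × 3×10⁸ = 1.866×10⁸ m/s
p = γmv = 1.2771 × 64.69 × 1.866×10⁸ = 1.542×10¹⁰ kg·m/s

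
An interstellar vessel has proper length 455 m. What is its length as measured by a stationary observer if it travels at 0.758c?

Proper length L₀ = 455 m
γ = 1/√(1 - 0.758²) = 1.533
L = L₀/γ = 455/1.533 = 296.8 m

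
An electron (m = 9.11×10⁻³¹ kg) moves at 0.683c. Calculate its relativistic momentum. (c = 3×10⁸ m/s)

γ = 1/√(1 - 0.683²) = 1.3691
v = 0.683 × 3×10⁸ = 2.049×10⁸ m/s
p = γmv = 1.3691 × 9.11×10⁻³¹ × 2.049×10⁸ = 2.556×10⁻²² kg·m/s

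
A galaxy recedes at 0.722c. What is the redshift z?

β = 0.722
(1+β)/(1-β) = 1.722/0.278 = 6.194
√(6.194) = 2.489
z = 2.489 - 1 = 1.489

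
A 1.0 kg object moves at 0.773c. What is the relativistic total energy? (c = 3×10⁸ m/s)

γ = 1/√(1 - 0.773²) = 1.5763
mc² = 1.0 × (3×10⁸)² = 9.000×10¹⁶ J
E = γmc² = 1.5763 × 9.000×10¹⁶ = 1.419×10¹⁷ J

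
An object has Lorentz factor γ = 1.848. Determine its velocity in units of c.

From γ = 1/√(1 - v²/c²):
1/γ² = 1/1.848² = 0.29282
v²/c² = 1 - 0.29282 = 0.70718
v/c = √(0.70718) = 0.8409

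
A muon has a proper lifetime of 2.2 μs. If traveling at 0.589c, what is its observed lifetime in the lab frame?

Proper lifetime τ₀ = 2.2 μs
γ = 1/√(1 - 0.589²) = 1.2374
τ = γτ₀ = 1.2374 × 2.2 μs = 2.722 μs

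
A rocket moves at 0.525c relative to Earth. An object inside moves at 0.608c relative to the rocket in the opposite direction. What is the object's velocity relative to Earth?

Object's velocity in rocket frame is u' = -0.608c
u = (u' + v)/(1 + u'v/c²) = (v - 0.608)/(1 - 0.608·v/c²)
Numerator: 0.525 - 0.608 = -0.083
Denominator: 1 - 0.3192 = 0.6808
u = -0.083/0.6808 = -0.1219c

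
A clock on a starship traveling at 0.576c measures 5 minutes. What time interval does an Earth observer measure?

Proper time Δt₀ = 5 minutes
γ = 1/√(1 - 0.576²) = 1.2233
Δt = γΔt₀ = 1.2233 × 5 = 6.117 minutes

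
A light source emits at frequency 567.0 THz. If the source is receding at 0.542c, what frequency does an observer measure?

β = v/c = 0.542
(1-β)/(1+β) = 0.458/1.542 = 0.2970
Doppler factor = √(0.2970) = 0.5450
f_obs = 567.0 × 0.5450 = 309.0 THz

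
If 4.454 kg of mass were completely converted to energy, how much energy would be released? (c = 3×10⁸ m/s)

Using E = mc²:
c² = (3×10⁸)² = 9×10¹⁶ m²/s²
E = 4.454 × 9×10¹⁶ = 4.009×10¹⁷ J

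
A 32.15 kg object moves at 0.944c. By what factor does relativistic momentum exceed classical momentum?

p_rel = γmv, p_class = mv
Ratio = γ = 1/√(1 - 0.944²) = 3.031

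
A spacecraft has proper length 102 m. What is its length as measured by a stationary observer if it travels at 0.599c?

Proper length L₀ = 102 m
γ = 1/√(1 - 0.599²) = 1.2488
L = L₀/γ = 102/1.2488 = 81.68 m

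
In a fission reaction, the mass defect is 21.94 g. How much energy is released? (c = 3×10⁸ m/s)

Convert mass defect: Δm = 21.94 g = 0.02194 kg
E = Δm·c² = 0.02194 × (3×10⁸)²
= 0.02194 × 9×10¹⁶ = 1.975×10¹⁵ J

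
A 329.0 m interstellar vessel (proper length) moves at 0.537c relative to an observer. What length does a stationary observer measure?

Proper length L₀ = 329.0 m
γ = 1/√(1 - 0.537²) = 1.1854
L = L₀/γ = 329.0/1.1854 = 277.5 m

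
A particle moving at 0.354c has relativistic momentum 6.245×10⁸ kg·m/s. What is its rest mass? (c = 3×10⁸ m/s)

γ = 1/√(1 - 0.354²) = 1.0692
v = 0.354 × 3×10⁸ = 1.062×10⁸ m/s
m = p/(γv) = 6.245×10⁸/(1.0692 × 1.062×10⁸) = 5.500 kg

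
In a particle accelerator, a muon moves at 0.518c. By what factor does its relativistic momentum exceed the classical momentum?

p_rel = γmv, p_class = mv
Ratio = γ = 1/√(1 - 0.518²)
= 1/√(0.731676) = 1.169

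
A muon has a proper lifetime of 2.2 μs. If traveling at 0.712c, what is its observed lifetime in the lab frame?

Proper lifetime τ₀ = 2.2 μs
γ = 1/√(1 - 0.712²) = 1.424
τ = γτ₀ = 1.424 × 2.2 μs = 3.133 μs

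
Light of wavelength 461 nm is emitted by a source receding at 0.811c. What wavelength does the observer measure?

β = 0.811
Wavelength Doppler factor = √(1.811/0.189) = √(9.582) = 3.095
λ_obs = 461 × 3.095 = 1427 nm (redshift)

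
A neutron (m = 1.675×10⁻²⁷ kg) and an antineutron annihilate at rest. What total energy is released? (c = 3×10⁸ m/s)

Both particles have the same rest mass, so total mass = 2m
E = 2m·c² = 2 × 1.675×10⁻²⁷ × (3×10⁸)²
= 2 × 1.675×10⁻²⁷ × 9×10¹⁶
= 3.015×10⁻¹⁰ J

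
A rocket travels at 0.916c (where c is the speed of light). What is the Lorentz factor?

v/c = 0.916, so (v/c)² = 0.839056
1 - (v/c)² = 0.160944
γ = 1/√(0.160944) = 2.493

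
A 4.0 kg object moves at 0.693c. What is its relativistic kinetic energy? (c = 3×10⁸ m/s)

γ = 1/√(1 - 0.693²) = 1.38708
γ - 1 = 0.38708
KE = (γ-1)mc² = 0.38708 × 4.0 × (3×10⁸)² = 1.393×10¹⁷ J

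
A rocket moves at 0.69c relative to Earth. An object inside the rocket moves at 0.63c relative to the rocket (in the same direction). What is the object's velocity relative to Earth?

u = (u' + v)/(1 + u'v/c²)
Numerator: 0.63 + 0.69 = 1.32
Denominator: 1 + 0.4347 = 1.4347
u = 1.32/1.4347 = 0.9201c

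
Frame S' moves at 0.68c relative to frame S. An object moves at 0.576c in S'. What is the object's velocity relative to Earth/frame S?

u = (u' + v)/(1 + u'v/c²)
Numerator: 0.576 + 0.68 = 1.256
Denominator: 1 + 0.39168 = 1.39168
u = 1.256/1.39168 = 0.9025c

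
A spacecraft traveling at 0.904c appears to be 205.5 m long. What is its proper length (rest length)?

Contracted length L = 205.5 m
γ = 1/√(1 - 0.904²) = 2.339
L₀ = γL = 2.339 × 205.5 = 480.7 m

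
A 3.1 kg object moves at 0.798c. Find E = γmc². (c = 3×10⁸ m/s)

γ = 1/√(1 - 0.798²) = 1.659
mc² = 3.1 × (3×10⁸)² = 2.790×10¹⁷ J
E = γmc² = 1.659 × 2.790×10¹⁷ = 4.629×10¹⁷ J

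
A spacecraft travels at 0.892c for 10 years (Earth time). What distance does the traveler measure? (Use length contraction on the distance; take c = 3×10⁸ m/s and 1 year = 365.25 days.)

Earth distance: d = v × t = 0.892c × 10 yr = 8.4448×10¹⁶ m
γ = 2.2122
d' = d/γ = 8.4448×10¹⁶/2.2122 = 3.817×10¹⁶ m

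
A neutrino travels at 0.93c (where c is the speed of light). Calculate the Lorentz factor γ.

v/c = 0.93, so (v/c)² = 0.8649
1 - (v/c)² = 0.1351
γ = 1/√(0.1351) = 2.721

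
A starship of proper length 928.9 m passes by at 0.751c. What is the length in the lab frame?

Proper length L₀ = 928.9 m
γ = 1/√(1 - 0.751²) = 1.51446
L = L₀/γ = 928.9/1.51446 = 613.4 m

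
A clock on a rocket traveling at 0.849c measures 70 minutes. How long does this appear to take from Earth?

Proper time Δt₀ = 70 minutes
γ = 1/√(1 - 0.849²) = 1.893
Δt = γΔt₀ = 1.893 × 70 = 132.5 minutes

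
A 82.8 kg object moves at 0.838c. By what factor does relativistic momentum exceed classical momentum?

p_rel = γmv, p_class = mv
Ratio = γ = 1/√(1 - 0.838²) = 1.833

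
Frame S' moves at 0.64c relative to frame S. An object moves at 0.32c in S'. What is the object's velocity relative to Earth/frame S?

u = (u' + v)/(1 + u'v/c²)
Numerator: 0.32 + 0.64 = 0.96
Denominator: 1 + 0.2048 = 1.2048
u = 0.96/1.2048 = 0.7968c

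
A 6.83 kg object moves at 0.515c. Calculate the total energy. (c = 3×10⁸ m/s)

γ = 1/√(1 - 0.515²) = 1.1666
mc² = 6.83 × (3×10⁸)² = 6.147×10¹⁷ J
E = γmc² = 1.1666 × 6.147×10¹⁷ = 7.171×10¹⁷ J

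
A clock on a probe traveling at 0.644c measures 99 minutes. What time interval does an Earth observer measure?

Proper time Δt₀ = 99 minutes
γ = 1/√(1 - 0.644²) = 1.307
Δt = γΔt₀ = 1.307 × 99 = 129.4 minutes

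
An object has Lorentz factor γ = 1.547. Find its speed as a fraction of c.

From γ = 1/√(1 - v²/c²):
1/γ² = 1/1.547² = 0.4178
v²/c² = 1 - 0.4178 = 0.5822
v/c = √(0.5822) = 0.7630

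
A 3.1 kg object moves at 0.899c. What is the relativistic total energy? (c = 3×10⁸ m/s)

γ = 1/√(1 - 0.899²) = 2.2834
mc² = 3.1 × (3×10⁸)² = 2.790×10¹⁷ J
E = γmc² = 2.2834 × 2.790×10¹⁷ = 6.371×10¹⁷ J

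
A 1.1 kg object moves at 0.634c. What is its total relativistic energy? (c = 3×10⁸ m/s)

γ = 1/√(1 - 0.634²) = 1.293
mc² = 1.1 × (3×10⁸)² = 9.900×10¹⁶ J
E = γmc² = 1.293 × 9.900×10¹⁶ = 1.280×10¹⁷ J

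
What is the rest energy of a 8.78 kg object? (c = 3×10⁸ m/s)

c² = (3×10⁸)² = 9.000×10¹⁶ m²/s²
E₀ = mc² = 8.78 × 9.000×10¹⁶ = 7.902×10¹⁷ J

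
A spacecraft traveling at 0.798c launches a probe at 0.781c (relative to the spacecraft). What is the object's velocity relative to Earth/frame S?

u = (u' + v)/(1 + u'v/c²)
Numerator: 0.781 + 0.798 = 1.579
Denominator: 1 + 0.623238 = 1.623238
u = 1.579/1.623238 = 0.9727c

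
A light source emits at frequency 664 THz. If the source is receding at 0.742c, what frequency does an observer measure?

β = v/c = 0.742
(1-β)/(1+β) = 0.258/1.742 = 0.1481
Doppler factor = √(0.1481) = 0.3848
f_obs = 664 × 0.3848 = 255.5 THz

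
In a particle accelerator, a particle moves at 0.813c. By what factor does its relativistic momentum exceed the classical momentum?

p_rel = γmv, p_class = mv
Ratio = γ = 1/√(1 - 0.813²)
= 1/√(0.339031) = 1.717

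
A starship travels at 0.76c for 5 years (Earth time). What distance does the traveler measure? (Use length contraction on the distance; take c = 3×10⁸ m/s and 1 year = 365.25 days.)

Earth distance: d = v × t = 0.76c × 5 yr = 3.598×10¹⁶ m
γ = 1.539
d' = d/γ = 3.598×10¹⁶/1.539 = 2.338×10¹⁶ m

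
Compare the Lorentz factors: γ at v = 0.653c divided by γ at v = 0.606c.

γ₁ = 1/√(1 - 0.653²) = 1.320
γ₂ = 1/√(1 - 0.606²) = 1.257
γ₁/γ₂ = 1.320/1.257 = 1.050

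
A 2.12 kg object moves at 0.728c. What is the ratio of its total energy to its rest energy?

E = γmc², E₀ = mc²
E/E₀ = γ = 1/√(1 - 0.728²) = 1.459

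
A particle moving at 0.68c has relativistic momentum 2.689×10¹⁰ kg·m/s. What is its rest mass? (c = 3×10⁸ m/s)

γ = 1/√(1 - 0.68²) = 1.36386
v = 0.68 × 3×10⁸ = 2.040×10⁸ m/s
m = p/(γv) = 2.689×10¹⁰/(1.36386 × 2.040×10⁸) = 96.65 kg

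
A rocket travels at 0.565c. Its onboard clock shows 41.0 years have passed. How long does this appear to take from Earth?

Proper time Δt₀ = 41.0 years
γ = 1/√(1 - 0.565²) = 1.212
Δt = γΔt₀ = 1.212 × 41.0 = 49.69 years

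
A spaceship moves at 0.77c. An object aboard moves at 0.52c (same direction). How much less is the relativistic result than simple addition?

Classical: u' + v = 0.52 + 0.77 = 1.29c
Relativistic: u = (0.52 + 0.77)/(1 + 0.4004) = 1.29/1.4004 = 0.9212c
Difference: 1.29 - 0.9212 = 0.3688c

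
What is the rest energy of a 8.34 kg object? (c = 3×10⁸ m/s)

c² = (3×10⁸)² = 9.000×10¹⁶ m²/s²
E₀ = mc² = 8.34 × 9.000×10¹⁶ = 7.506×10¹⁷ J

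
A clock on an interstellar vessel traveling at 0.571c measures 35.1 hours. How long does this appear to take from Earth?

Proper time Δt₀ = 35.1 hours
γ = 1/√(1 - 0.571²) = 1.2181
Δt = γΔt₀ = 1.2181 × 35.1 = 42.76 hours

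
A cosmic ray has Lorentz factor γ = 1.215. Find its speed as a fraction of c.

From γ = 1/√(1 - v²/c²):
1/γ² = 1/1.215² = 0.6774
v²/c² = 1 - 0.6774 = 0.3226
v/c = √(0.3226) = 0.5680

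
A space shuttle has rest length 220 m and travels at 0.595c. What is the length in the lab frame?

Proper length L₀ = 220 m
γ = 1/√(1 - 0.595²) = 1.244
L = L₀/γ = 220/1.244 = 176.8 m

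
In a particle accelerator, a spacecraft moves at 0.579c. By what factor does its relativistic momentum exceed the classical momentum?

p_rel = γmv, p_class = mv
Ratio = γ = 1/√(1 - 0.579²)
= 1/√(0.664759) = 1.227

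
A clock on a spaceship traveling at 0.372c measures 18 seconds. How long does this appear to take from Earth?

Proper time Δt₀ = 18 seconds
γ = 1/√(1 - 0.372²) = 1.077
Δt = γΔt₀ = 1.077 × 18 = 19.39 seconds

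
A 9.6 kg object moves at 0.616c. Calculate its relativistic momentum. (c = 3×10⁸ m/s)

γ = 1/√(1 - 0.616²) = 1.2694
v = 0.616 × 3×10⁸ = 1.848×10⁸ m/s
p = γmv = 1.2694 × 9.6 × 1.848×10⁸ = 2.252×10⁹ kg·m/s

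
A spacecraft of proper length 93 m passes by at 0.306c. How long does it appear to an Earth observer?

Proper length L₀ = 93 m
γ = 1/√(1 - 0.306²) = 1.0504
L = L₀/γ = 93/1.0504 = 88.54 m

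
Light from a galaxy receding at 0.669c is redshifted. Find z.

β = 0.669
(1+β)/(1-β) = 1.669/0.331 = 5.0423
√(5.0423) = 2.246
z = 2.246 - 1 = 1.246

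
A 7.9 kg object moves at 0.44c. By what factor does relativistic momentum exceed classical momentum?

p_rel = γmv, p_class = mv
Ratio = γ = 1/√(1 - 0.44²) = 1.114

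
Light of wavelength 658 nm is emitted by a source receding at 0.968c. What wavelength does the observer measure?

β = 0.968
Wavelength Doppler factor = √(1.968/0.032) = √(61.50) = 7.842
λ_obs = 658 × 7.842 = 5160 nm (redshift)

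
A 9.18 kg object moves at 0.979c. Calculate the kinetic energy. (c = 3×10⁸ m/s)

γ = 1/√(1 - 0.979²) = 4.9053
γ - 1 = 3.9053
KE = (γ-1)mc² = 3.9053 × 9.18 × (3×10⁸)² = 3.227×10¹⁸ J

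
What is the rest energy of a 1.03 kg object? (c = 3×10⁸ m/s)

c² = (3×10⁸)² = 9.000×10¹⁶ m²/s²
E₀ = mc² = 1.03 × 9.000×10¹⁶ = 9.270×10¹⁶ J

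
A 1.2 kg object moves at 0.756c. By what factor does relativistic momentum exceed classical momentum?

p_rel = γmv, p_class = mv
Ratio = γ = 1/√(1 - 0.756²) = 1.528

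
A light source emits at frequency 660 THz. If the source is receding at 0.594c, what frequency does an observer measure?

β = v/c = 0.594
(1-β)/(1+β) = 0.406/1.594 = 0.2547
Doppler factor = √(0.2547) = 0.5047
f_obs = 660 × 0.5047 = 333.1 THz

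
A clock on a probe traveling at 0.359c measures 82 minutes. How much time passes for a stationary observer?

Proper time Δt₀ = 82 minutes
γ = 1/√(1 - 0.359²) = 1.07142
Δt = γΔt₀ = 1.07142 × 82 = 87.86 minutes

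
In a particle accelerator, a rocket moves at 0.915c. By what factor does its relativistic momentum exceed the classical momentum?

p_rel = γmv, p_class = mv
Ratio = γ = 1/√(1 - 0.915²)
= 1/√(0.162775) = 2.479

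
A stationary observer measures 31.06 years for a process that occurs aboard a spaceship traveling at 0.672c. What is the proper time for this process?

Dilated time Δt = 31.06 years
γ = 1/√(1 - 0.672²) = 1.3503
Δt₀ = Δt/γ = 31.06/1.3503 = 23.00 years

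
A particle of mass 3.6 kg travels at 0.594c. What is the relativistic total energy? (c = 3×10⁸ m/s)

γ = 1/√(1 - 0.594²) = 1.2431
mc² = 3.6 × (3×10⁸)² = 3.240×10¹⁷ J
E = γmc² = 1.2431 × 3.240×10¹⁷ = 4.028×10¹⁷ J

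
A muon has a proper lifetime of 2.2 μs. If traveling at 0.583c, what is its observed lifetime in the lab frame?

Proper lifetime τ₀ = 2.2 μs
γ = 1/√(1 - 0.583²) = 1.231
τ = γτ₀ = 1.231 × 2.2 μs = 2.708 μs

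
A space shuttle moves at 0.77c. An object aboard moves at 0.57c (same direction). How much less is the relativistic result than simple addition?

Classical: u' + v = 0.57 + 0.77 = 1.34c
Relativistic: u = (0.57 + 0.77)/(1 + 0.4389) = 1.34/1.4389 = 0.9313c
Difference: 1.34 - 0.9313 = 0.4087c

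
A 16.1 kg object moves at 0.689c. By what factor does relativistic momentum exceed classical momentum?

p_rel = γmv, p_class = mv
Ratio = γ = 1/√(1 - 0.689²) = 1.380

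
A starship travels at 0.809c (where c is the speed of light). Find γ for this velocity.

v/c = 0.809, so (v/c)² = 0.654481
1 - (v/c)² = 0.345519
γ = 1/√(0.345519) = 1.701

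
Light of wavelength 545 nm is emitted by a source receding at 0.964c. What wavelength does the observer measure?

β = 0.964
Wavelength Doppler factor = √(1.964/0.036) = √(54.56) = 7.386
λ_obs = 545 × 7.386 = 4025 nm (redshift)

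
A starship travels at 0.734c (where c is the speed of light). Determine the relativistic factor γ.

v/c = 0.734, so (v/c)² = 0.538756
1 - (v/c)² = 0.461244
γ = 1/√(0.461244) = 1.472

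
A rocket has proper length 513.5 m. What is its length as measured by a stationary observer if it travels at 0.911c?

Proper length L₀ = 513.5 m
γ = 1/√(1 - 0.911²) = 2.425
L = L₀/γ = 513.5/2.425 = 211.8 m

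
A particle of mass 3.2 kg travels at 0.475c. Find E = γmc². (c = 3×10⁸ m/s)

γ = 1/√(1 - 0.475²) = 1.1364
mc² = 3.2 × (3×10⁸)² = 2.880×10¹⁷ J
E = γmc² = 1.1364 × 2.880×10¹⁷ = 3.273×10¹⁷ J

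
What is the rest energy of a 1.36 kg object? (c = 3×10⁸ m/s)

c² = (3×10⁸)² = 9.000×10¹⁶ m²/s²
E₀ = mc² = 1.36 × 9.000×10¹⁶ = 1.224×10¹⁷ J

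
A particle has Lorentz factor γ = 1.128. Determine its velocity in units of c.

From γ = 1/√(1 - v²/c²):
1/γ² = 1/1.128² = 0.7859
v²/c² = 1 - 0.7859 = 0.2141
v/c = √(0.2141) = 0.4627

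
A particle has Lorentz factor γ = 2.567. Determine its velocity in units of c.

From γ = 1/√(1 - v²/c²):
1/γ² = 1/2.567² = 0.1518
v²/c² = 1 - 0.1518 = 0.8482
v/c = √(0.8482) = 0.9210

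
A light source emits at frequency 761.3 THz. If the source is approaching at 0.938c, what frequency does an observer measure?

β = v/c = 0.938
(1+β)/(1-β) = 1.938/0.062 = 31.26
Doppler factor = √(31.26) = 5.591
f_obs = 761.3 × 5.591 = 4256 THz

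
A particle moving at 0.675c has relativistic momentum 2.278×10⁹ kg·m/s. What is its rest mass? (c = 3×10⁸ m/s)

γ = 1/√(1 - 0.675²) = 1.3553
v = 0.675 × 3×10⁸ = 2.025×10⁸ m/s
m = p/(γv) = 2.278×10⁹/(1.3553 × 2.025×10⁸) = 8.300 kg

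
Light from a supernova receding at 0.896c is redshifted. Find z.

β = 0.896
(1+β)/(1-β) = 1.896/0.104 = 18.23
√(18.23) = 4.270
z = 4.270 - 1 = 3.270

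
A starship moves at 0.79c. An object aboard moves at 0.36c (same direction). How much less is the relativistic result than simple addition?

Classical: u' + v = 0.36 + 0.79 = 1.15c
Relativistic: u = (0.36 + 0.79)/(1 + 0.2844) = 1.15/1.2844 = 0.8954c
Difference: 1.15 - 0.8954 = 0.2546c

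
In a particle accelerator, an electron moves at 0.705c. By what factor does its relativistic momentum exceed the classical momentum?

p_rel = γmv, p_class = mv
Ratio = γ = 1/√(1 - 0.705²)
= 1/√(0.502975) = 1.410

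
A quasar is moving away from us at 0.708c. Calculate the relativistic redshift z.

β = 0.708
(1+β)/(1-β) = 1.708/0.292 = 5.8493
√(5.8493) = 2.419
z = 2.419 - 1 = 1.419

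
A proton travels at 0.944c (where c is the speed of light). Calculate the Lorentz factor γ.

v/c = 0.944, so (v/c)² = 0.891136
1 - (v/c)² = 0.108864
γ = 1/√(0.108864) = 3.031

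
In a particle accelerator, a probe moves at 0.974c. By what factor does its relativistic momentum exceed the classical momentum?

p_rel = γmv, p_class = mv
Ratio = γ = 1/√(1 - 0.974²)
= 1/√(0.051324) = 4.414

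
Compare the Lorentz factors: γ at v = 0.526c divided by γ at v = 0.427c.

γ₁ = 1/√(1 - 0.526²) = 1.176
γ₂ = 1/√(1 - 0.427²) = 1.106
γ₁/γ₂ = 1.176/1.106 = 1.063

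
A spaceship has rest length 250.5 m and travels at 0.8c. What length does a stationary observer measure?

Proper length L₀ = 250.5 m
γ = 1/√(1 - 0.8²) = 1.667
L = L₀/γ = 250.5/1.667 = 150.3 m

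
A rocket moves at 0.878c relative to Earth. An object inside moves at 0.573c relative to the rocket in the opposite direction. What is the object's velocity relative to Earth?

Object's velocity in rocket frame is u' = -0.573c
u = (u' + v)/(1 + u'v/c²) = (v - 0.573)/(1 - 0.573·v/c²)
Numerator: 0.878 - 0.573 = 0.305
Denominator: 1 - 0.503094 = 0.496906
u = 0.305/0.496906 = 0.6138c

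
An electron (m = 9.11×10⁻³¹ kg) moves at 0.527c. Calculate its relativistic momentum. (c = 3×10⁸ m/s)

γ = 1/√(1 - 0.527²) = 1.177
v = 0.527 × 3×10⁸ = 1.581×10⁸ m/s
p = γmv = 1.177 × 9.11×10⁻³¹ × 1.581×10⁸ = 1.695×10⁻²² kg·m/s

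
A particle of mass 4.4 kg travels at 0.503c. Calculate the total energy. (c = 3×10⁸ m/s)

γ = 1/√(1 - 0.503²) = 1.157
mc² = 4.4 × (3×10⁸)² = 3.960×10¹⁷ J
E = γmc² = 1.157 × 3.960×10¹⁷ = 4.582×10¹⁷ J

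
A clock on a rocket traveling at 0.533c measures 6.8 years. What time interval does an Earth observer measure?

Proper time Δt₀ = 6.8 years
γ = 1/√(1 - 0.533²) = 1.1819
Δt = γΔt₀ = 1.1819 × 6.8 = 8.037 years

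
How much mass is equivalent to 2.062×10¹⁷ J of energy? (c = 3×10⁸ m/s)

From E = mc², we get m = E/c²
c² = (3×10⁸)² = 9×10¹⁶ m²/s²
m = 2.062×10¹⁷ / 9×10¹⁶ = 2.291 kg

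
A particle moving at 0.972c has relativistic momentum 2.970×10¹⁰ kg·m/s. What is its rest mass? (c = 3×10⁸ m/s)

γ = 1/√(1 - 0.972²) = 4.256
v = 0.972 × 3×10⁸ = 2.916×10⁸ m/s
m = p/(γv) = 2.970×10¹⁰/(4.256 × 2.916×10⁸) = 23.93 kg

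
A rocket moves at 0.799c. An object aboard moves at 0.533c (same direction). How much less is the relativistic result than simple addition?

Classical: u' + v = 0.533 + 0.799 = 1.332c
Relativistic: u = (0.533 + 0.799)/(1 + 0.425867) = 1.332/1.425867 = 0.9342c
Difference: 1.332 - 0.9342 = 0.3978c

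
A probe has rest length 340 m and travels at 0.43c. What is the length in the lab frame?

Proper length L₀ = 340 m
γ = 1/√(1 - 0.43²) = 1.1076
L = L₀/γ = 340/1.1076 = 307.0 m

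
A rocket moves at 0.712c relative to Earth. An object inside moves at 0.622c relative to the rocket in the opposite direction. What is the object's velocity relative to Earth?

Object's velocity in rocket frame is u' = -0.622c
u = (u' + v)/(1 + u'v/c²) = (v - 0.622)/(1 - 0.622·v/c²)
Numerator: 0.712 - 0.622 = 0.09
Denominator: 1 - 0.442864 = 0.557136
u = 0.09/0.557136 = 0.1615c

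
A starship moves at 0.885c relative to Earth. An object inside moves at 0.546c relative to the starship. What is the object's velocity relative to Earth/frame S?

u = (u' + v)/(1 + u'v/c²)
Numerator: 0.546 + 0.885 = 1.431
Denominator: 1 + 0.48321 = 1.48321
u = 1.431/1.48321 = 0.9648c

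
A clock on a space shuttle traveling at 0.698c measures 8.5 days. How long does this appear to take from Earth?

Proper time Δt₀ = 8.5 days
γ = 1/√(1 - 0.698²) = 1.396
Δt = γΔt₀ = 1.396 × 8.5 = 11.87 days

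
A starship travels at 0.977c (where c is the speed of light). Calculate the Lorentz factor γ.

v/c = 0.977, so (v/c)² = 0.954529
1 - (v/c)² = 0.045471
γ = 1/√(0.045471) = 4.690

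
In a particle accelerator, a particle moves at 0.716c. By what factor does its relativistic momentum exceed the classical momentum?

p_rel = γmv, p_class = mv
Ratio = γ = 1/√(1 - 0.716²)
= 1/√(0.487344) = 1.432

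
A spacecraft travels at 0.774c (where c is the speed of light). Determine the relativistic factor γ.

v/c = 0.774, so (v/c)² = 0.599076
1 - (v/c)² = 0.400924
γ = 1/√(0.400924) = 1.579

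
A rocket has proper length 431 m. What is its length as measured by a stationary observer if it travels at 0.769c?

Proper length L₀ = 431 m
γ = 1/√(1 - 0.769²) = 1.5643
L = L₀/γ = 431/1.5643 = 275.5 m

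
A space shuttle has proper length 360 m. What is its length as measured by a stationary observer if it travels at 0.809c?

Proper length L₀ = 360 m
γ = 1/√(1 - 0.809²) = 1.701
L = L₀/γ = 360/1.701 = 211.6 m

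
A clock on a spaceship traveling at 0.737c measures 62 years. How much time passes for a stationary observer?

Proper time Δt₀ = 62 years
γ = 1/√(1 - 0.737²) = 1.4795
Δt = γΔt₀ = 1.4795 × 62 = 91.73 years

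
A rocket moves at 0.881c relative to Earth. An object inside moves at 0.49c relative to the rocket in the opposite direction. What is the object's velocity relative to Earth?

Object's velocity in rocket frame is u' = -0.49c
u = (u' + v)/(1 + u'v/c²) = (v - 0.49)/(1 - 0.49·v/c²)
Numerator: 0.881 - 0.49 = 0.391
Denominator: 1 - 0.43169 = 0.56831
u = 0.391/0.56831 = 0.6880c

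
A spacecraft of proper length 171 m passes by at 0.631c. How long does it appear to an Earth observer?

Proper length L₀ = 171 m
γ = 1/√(1 - 0.631²) = 1.289
L = L₀/γ = 171/1.289 = 132.7 m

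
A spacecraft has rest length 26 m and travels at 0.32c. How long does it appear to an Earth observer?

Proper length L₀ = 26 m
γ = 1/√(1 - 0.32²) = 1.0555
L = L₀/γ = 26/1.0555 = 24.63 m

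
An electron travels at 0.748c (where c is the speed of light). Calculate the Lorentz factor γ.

v/c = 0.748, so (v/c)² = 0.559504
1 - (v/c)² = 0.440496
γ = 1/√(0.440496) = 1.507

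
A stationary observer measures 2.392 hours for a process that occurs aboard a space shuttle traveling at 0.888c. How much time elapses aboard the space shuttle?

Dilated time Δt = 2.392 hours
γ = 1/√(1 - 0.888²) = 2.175
Δt₀ = Δt/γ = 2.392/2.175 = 1.100 hours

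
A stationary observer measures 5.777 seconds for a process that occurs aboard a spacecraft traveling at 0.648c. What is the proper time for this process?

Dilated time Δt = 5.777 seconds
γ = 1/√(1 - 0.648²) = 1.313
Δt₀ = Δt/γ = 5.777/1.313 = 4.400 seconds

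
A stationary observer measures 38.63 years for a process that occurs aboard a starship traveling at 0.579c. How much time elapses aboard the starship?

Dilated time Δt = 38.63 years
γ = 1/√(1 - 0.579²) = 1.2265
Δt₀ = Δt/γ = 38.63/1.2265 = 31.50 years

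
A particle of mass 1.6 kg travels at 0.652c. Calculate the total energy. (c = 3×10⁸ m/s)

γ = 1/√(1 - 0.652²) = 1.319
mc² = 1.6 × (3×10⁸)² = 1.440×10¹⁷ J
E = γmc² = 1.319 × 1.440×10¹⁷ = 1.899×10¹⁷ J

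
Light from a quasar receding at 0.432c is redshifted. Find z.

β = 0.432
(1+β)/(1-β) = 1.432/0.568 = 2.521
√(2.521) = 1.5878
z = 1.5878 - 1 = 0.5878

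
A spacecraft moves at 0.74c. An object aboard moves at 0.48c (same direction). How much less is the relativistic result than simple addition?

Classical: u' + v = 0.48 + 0.74 = 1.22c
Relativistic: u = (0.48 + 0.74)/(1 + 0.3552) = 1.22/1.3552 = 0.9002c
Difference: 1.22 - 0.9002 = 0.3198c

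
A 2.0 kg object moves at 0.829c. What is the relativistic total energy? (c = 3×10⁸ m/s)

γ = 1/√(1 - 0.829²) = 1.7881
mc² = 2.0 × (3×10⁸)² = 1.800×10¹⁷ J
E = γmc² = 1.7881 × 1.800×10¹⁷ = 3.219×10¹⁷ J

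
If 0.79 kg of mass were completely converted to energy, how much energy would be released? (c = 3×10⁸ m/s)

Using E = mc²:
c² = (3×10⁸)² = 9×10¹⁶ m²/s²
E = 0.79 × 9×10¹⁶ = 7.110×10¹⁶ J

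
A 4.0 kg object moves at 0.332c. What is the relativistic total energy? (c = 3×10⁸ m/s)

γ = 1/√(1 - 0.332²) = 1.060
mc² = 4.0 × (3×10⁸)² = 3.600×10¹⁷ J
E = γmc² = 1.060 × 3.600×10¹⁷ = 3.816×10¹⁷ J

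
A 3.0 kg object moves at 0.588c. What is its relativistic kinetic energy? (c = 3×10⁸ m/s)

γ = 1/√(1 - 0.588²) = 1.2363
γ - 1 = 0.2363
KE = (γ-1)mc² = 0.2363 × 3.0 × (3×10⁸)² = 6.380×10¹⁶ J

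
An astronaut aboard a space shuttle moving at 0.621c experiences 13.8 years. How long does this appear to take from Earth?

Proper time Δt₀ = 13.8 years
γ = 1/√(1 - 0.621²) = 1.276
Δt = γΔt₀ = 1.276 × 13.8 = 17.61 years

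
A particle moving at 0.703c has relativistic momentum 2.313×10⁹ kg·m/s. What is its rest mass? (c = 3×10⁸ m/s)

γ = 1/√(1 - 0.703²) = 1.406
v = 0.703 × 3×10⁸ = 2.109×10⁸ m/s
m = p/(γv) = 2.313×10⁹/(1.406 × 2.109×10⁸) = 7.800 kg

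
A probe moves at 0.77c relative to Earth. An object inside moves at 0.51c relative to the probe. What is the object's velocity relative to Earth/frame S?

u = (u' + v)/(1 + u'v/c²)
Numerator: 0.51 + 0.77 = 1.28
Denominator: 1 + 0.3927 = 1.3927
u = 1.28/1.3927 = 0.9191c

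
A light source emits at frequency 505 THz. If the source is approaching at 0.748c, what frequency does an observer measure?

β = v/c = 0.748
(1+β)/(1-β) = 1.748/0.252 = 6.937
Doppler factor = √(6.937) = 2.634
f_obs = 505 × 2.634 = 1330 THz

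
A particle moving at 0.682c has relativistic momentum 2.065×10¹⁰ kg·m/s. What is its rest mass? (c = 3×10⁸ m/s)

γ = 1/√(1 - 0.682²) = 1.36733
v = 0.682 × 3×10⁸ = 2.046×10⁸ m/s
m = p/(γv) = 2.065×10¹⁰/(1.36733 × 2.046×10⁸) = 73.81 kg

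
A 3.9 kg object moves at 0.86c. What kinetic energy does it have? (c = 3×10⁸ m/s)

γ = 1/√(1 - 0.86²) = 1.95965
γ - 1 = 0.95965
KE = (γ-1)mc² = 0.95965 × 3.9 × (3×10⁸)² = 3.368×10¹⁷ J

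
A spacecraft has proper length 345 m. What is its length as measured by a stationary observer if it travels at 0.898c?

Proper length L₀ = 345 m
γ = 1/√(1 - 0.898²) = 2.273
L = L₀/γ = 345/2.273 = 151.8 m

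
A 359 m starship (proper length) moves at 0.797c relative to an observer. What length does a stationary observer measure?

Proper length L₀ = 359 m
γ = 1/√(1 - 0.797²) = 1.656
L = L₀/γ = 359/1.656 = 216.8 m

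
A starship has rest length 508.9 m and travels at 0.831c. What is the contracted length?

Proper length L₀ = 508.9 m
γ = 1/√(1 - 0.831²) = 1.7977
L = L₀/γ = 508.9/1.7977 = 283.1 m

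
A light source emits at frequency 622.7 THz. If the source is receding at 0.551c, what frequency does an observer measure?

β = v/c = 0.551
(1-β)/(1+β) = 0.449/1.551 = 0.28949
Doppler factor = √(0.28949) = 0.5380
f_obs = 622.7 × 0.5380 = 335.0 THz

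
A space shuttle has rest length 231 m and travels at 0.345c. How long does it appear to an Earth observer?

Proper length L₀ = 231 m
γ = 1/√(1 - 0.345²) = 1.0654
L = L₀/γ = 231/1.0654 = 216.8 m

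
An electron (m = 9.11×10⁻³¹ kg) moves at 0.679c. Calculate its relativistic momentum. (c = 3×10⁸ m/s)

γ = 1/√(1 - 0.679²) = 1.3621
v = 0.679 × 3×10⁸ = 2.037×10⁸ m/s
p = γmv = 1.3621 × 9.11×10⁻³¹ × 2.037×10⁸ = 2.528×10⁻²² kg·m/s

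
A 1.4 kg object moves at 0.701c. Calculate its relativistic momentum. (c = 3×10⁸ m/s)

γ = 1/√(1 - 0.701²) = 1.402
v = 0.701 × 3×10⁸ = 2.103×10⁸ m/s
p = γmv = 1.402 × 1.4 × 2.103×10⁸ = 4.128×10⁸ kg·m/s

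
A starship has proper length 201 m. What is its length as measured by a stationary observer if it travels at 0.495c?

Proper length L₀ = 201 m
γ = 1/√(1 - 0.495²) = 1.151
L = L₀/γ = 201/1.151 = 174.6 m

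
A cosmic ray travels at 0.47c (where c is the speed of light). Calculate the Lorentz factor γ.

v/c = 0.47, so (v/c)² = 0.2209
1 - (v/c)² = 0.7791
γ = 1/√(0.7791) = 1.133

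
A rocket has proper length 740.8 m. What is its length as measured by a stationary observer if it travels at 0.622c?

Proper length L₀ = 740.8 m
γ = 1/√(1 - 0.622²) = 1.277
L = L₀/γ = 740.8/1.277 = 580.1 m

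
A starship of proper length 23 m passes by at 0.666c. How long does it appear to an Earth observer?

Proper length L₀ = 23 m
γ = 1/√(1 - 0.666²) = 1.3406
L = L₀/γ = 23/1.3406 = 17.16 m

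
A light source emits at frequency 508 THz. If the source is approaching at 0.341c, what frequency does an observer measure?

β = v/c = 0.341
(1+β)/(1-β) = 1.341/0.659 = 2.035
Doppler factor = √(2.035) = 1.4265
f_obs = 508 × 1.4265 = 724.7 THz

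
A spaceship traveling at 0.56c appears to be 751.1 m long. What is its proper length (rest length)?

Contracted length L = 751.1 m
γ = 1/√(1 - 0.56²) = 1.207
L₀ = γL = 1.207 × 751.1 = 906.6 m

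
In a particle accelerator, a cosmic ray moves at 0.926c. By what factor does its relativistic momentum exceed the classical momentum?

p_rel = γmv, p_class = mv
Ratio = γ = 1/√(1 - 0.926²)
= 1/√(0.142524) = 2.649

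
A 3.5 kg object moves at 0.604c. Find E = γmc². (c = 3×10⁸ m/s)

γ = 1/√(1 - 0.604²) = 1.2547
mc² = 3.5 × (3×10⁸)² = 3.150×10¹⁷ J
E = γmc² = 1.2547 × 3.150×10¹⁷ = 3.952×10¹⁷ J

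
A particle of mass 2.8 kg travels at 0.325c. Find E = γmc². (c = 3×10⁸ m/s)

γ = 1/√(1 - 0.325²) = 1.0574
mc² = 2.8 × (3×10⁸)² = 2.520×10¹⁷ J
E = γmc² = 1.0574 × 2.520×10¹⁷ = 2.665×10¹⁷ J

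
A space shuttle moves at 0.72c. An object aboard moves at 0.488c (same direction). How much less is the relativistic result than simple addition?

Classical: u' + v = 0.488 + 0.72 = 1.208c
Relativistic: u = (0.488 + 0.72)/(1 + 0.35136) = 1.208/1.35136 = 0.8939c
Difference: 1.208 - 0.8939 = 0.3141c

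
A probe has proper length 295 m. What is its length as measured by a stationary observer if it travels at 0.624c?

Proper length L₀ = 295 m
γ = 1/√(1 - 0.624²) = 1.280
L = L₀/γ = 295/1.280 = 230.5 m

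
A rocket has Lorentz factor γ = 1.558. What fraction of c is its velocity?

From γ = 1/√(1 - v²/c²):
1/γ² = 1/1.558² = 0.4120
v²/c² = 1 - 0.4120 = 0.5880
v/c = √(0.5880) = 0.7668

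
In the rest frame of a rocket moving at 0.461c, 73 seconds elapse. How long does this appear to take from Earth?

Proper time Δt₀ = 73 seconds
γ = 1/√(1 - 0.461²) = 1.1269
Δt = γΔt₀ = 1.1269 × 73 = 82.26 seconds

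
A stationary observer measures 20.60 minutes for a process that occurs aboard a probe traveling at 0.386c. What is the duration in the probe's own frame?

Dilated time Δt = 20.60 minutes
γ = 1/√(1 - 0.386²) = 1.084
Δt₀ = Δt/γ = 20.60/1.084 = 19.00 minutes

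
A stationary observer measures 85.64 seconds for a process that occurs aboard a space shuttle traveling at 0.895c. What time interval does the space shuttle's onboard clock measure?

Dilated time Δt = 85.64 seconds
γ = 1/√(1 - 0.895²) = 2.242
Δt₀ = Δt/γ = 85.64/2.242 = 38.20 seconds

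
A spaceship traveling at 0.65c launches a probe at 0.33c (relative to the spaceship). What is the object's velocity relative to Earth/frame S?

u = (u' + v)/(1 + u'v/c²)
Numerator: 0.33 + 0.65 = 0.98
Denominator: 1 + 0.2145 = 1.2145
u = 0.98/1.2145 = 0.8069c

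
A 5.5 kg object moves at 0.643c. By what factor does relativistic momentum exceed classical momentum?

p_rel = γmv, p_class = mv
Ratio = γ = 1/√(1 - 0.643²) = 1.306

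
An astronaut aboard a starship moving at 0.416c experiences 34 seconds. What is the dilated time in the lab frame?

Proper time Δt₀ = 34 seconds
γ = 1/√(1 - 0.416²) = 1.0997
Δt = γΔt₀ = 1.0997 × 34 = 37.39 seconds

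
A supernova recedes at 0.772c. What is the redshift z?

β = 0.772
(1+β)/(1-β) = 1.772/0.228 = 7.772
√(7.772) = 2.788
z = 2.788 - 1 = 1.788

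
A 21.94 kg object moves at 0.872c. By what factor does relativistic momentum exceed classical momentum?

p_rel = γmv, p_class = mv
Ratio = γ = 1/√(1 - 0.872²) = 2.043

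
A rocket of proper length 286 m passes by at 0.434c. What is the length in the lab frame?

Proper length L₀ = 286 m
γ = 1/√(1 - 0.434²) = 1.110
L = L₀/γ = 286/1.110 = 257.7 m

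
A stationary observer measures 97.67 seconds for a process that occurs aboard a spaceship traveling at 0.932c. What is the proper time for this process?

Dilated time Δt = 97.67 seconds
γ = 1/√(1 - 0.932²) = 2.759
Δt₀ = Δt/γ = 97.67/2.759 = 35.40 seconds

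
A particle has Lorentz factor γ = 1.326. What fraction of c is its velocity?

From γ = 1/√(1 - v²/c²):
1/γ² = 1/1.326² = 0.5687
v²/c² = 1 - 0.5687 = 0.4313
v/c = √(0.4313) = 0.6567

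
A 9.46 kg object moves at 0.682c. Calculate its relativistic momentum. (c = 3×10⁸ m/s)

γ = 1/√(1 - 0.682²) = 1.367
v = 0.682 × 3×10⁸ = 2.046×10⁸ m/s
p = γmv = 1.367 × 9.46 × 2.046×10⁸ = 2.646×10⁹ kg·m/s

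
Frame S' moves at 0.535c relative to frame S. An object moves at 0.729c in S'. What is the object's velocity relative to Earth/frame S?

u = (u' + v)/(1 + u'v/c²)
Numerator: 0.729 + 0.535 = 1.264
Denominator: 1 + 0.390015 = 1.390015
u = 1.264/1.390015 = 0.9093c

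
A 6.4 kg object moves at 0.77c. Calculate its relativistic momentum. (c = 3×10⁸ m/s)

γ = 1/√(1 - 0.77²) = 1.567
v = 0.77 × 3×10⁸ = 2.310×10⁸ m/s
p = γmv = 1.567 × 6.4 × 2.310×10⁸ = 2.317×10⁹ kg·m/s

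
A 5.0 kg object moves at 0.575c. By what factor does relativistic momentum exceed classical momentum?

p_rel = γmv, p_class = mv
Ratio = γ = 1/√(1 - 0.575²) = 1.222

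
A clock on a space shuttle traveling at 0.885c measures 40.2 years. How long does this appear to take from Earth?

Proper time Δt₀ = 40.2 years
γ = 1/√(1 - 0.885²) = 2.1478
Δt = γΔt₀ = 2.1478 × 40.2 = 86.34 years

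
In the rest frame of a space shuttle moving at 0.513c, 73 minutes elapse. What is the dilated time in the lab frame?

Proper time Δt₀ = 73 minutes
γ = 1/√(1 - 0.513²) = 1.16497
Δt = γΔt₀ = 1.16497 × 73 = 85.04 minutes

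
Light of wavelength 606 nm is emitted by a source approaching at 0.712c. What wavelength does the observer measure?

β = 0.712
Wavelength Doppler factor = √(0.288/1.712) = √(0.168224) = 0.4102
λ_obs = 606 × 0.4102 = 248.6 nm (blueshift)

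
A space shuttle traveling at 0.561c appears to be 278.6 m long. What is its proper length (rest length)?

Contracted length L = 278.6 m
γ = 1/√(1 - 0.561²) = 1.208
L₀ = γL = 1.208 × 278.6 = 336.5 m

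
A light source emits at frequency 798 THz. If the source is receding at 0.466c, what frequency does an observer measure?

β = v/c = 0.466
(1-β)/(1+β) = 0.534/1.466 = 0.36426
Doppler factor = √(0.36426) = 0.6035
f_obs = 798 × 0.6035 = 481.6 THz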